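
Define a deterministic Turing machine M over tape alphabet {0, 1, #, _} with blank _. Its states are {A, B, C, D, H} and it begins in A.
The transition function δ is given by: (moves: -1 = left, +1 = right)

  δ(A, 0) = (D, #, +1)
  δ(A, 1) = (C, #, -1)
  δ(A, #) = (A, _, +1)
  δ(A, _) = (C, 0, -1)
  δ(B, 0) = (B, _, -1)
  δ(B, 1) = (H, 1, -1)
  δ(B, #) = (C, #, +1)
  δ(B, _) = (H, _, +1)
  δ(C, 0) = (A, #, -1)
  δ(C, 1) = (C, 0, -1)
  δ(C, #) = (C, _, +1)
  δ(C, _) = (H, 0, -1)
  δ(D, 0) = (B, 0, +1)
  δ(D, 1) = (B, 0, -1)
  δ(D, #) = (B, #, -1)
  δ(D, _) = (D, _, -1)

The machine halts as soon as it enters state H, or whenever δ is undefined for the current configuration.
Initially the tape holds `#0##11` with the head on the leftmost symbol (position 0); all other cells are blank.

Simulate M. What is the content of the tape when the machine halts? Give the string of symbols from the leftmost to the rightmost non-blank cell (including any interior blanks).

A | [#]0##11   read # → write _, move +1, go to A
A | _[0]##11   read 0 → write #, move +1, go to D
D | _#[#]#11   read # → write #, move -1, go to B
B | _[#]##11   read # → write #, move +1, go to C
C | _#[#]#11   read # → write _, move +1, go to C
C | _#_[#]11   read # → write _, move +1, go to C
C | _#__[1]1   read 1 → write 0, move -1, go to C
C | _#_[_]01   read _ → write 0, move -1, go to H
H | _#[_]001
The non-blank tape span at halt is #_001.

#_001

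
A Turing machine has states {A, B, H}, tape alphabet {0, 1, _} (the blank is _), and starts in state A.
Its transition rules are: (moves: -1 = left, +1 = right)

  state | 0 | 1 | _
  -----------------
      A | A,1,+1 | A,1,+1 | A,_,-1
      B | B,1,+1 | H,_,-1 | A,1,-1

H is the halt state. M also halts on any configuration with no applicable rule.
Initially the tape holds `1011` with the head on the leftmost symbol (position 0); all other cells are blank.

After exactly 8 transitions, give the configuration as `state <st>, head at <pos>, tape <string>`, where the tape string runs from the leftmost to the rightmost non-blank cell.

state A, head at 4, tape 1111

state=A head=0 tape=[1]011_   (A,1)→(A,1,+1)
state=A head=1 tape=1[0]11_   (A,0)→(A,1,+1)
state=A head=2 tape=11[1]1_   (A,1)→(A,1,+1)
state=A head=3 tape=111[1]_   (A,1)→(A,1,+1)
state=A head=4 tape=1111[_]   (A,_)→(A,_,-1)
state=A head=3 tape=111[1]_   (A,1)→(A,1,+1)
state=A head=4 tape=1111[_]   (A,_)→(A,_,-1)
state=A head=3 tape=111[1]_   (A,1)→(A,1,+1)
state=A head=4 tape=1111[_]
After 8 steps: state A, head at 4, tape 1111.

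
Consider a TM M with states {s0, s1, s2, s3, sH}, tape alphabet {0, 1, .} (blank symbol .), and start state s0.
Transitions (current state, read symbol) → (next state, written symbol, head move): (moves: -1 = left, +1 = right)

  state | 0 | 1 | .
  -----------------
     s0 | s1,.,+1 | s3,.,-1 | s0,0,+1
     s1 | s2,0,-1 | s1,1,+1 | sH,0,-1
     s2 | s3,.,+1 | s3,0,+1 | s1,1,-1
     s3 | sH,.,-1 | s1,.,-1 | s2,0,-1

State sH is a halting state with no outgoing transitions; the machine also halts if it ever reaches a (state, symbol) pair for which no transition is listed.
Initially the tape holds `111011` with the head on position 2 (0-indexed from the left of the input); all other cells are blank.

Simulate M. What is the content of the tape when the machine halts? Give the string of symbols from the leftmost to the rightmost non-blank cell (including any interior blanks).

s0 | 11[1]011   read 1 → write ., move -1, go to s3
s3 | 1[1].011   read 1 → write ., move -1, go to s1
s1 | [1]..011   read 1 → write 1, move +1, go to s1
s1 | 1[.].011   read . → write 0, move -1, go to sH
sH | [1]0.011
The non-blank tape span at halt is 10.011.

10.011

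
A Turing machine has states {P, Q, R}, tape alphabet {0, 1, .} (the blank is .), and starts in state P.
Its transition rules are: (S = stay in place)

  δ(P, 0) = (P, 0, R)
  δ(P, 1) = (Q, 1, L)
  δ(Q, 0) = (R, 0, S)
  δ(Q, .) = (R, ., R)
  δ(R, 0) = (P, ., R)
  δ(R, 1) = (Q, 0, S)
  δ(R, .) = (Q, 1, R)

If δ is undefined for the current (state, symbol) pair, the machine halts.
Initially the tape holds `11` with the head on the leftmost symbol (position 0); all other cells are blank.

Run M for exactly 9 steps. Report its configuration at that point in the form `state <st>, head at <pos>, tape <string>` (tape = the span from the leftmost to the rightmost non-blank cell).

P | .[1]1   read 1 → write 1, move L, go to Q
Q | [.]11   read . → write ., move R, go to R
R | .[1]1   read 1 → write 0, move S, go to Q
Q | .[0]1   read 0 → write 0, move S, go to R
R | .[0]1   read 0 → write ., move R, go to P
P | ..[1]   read 1 → write 1, move L, go to Q
Q | .[.]1   read . → write ., move R, go to R
R | ..[1]   read 1 → write 0, move S, go to Q
Q | ..[0]   read 0 → write 0, move S, go to R
R | ..[0]
After 9 steps: state R, head at 1, tape 0.

state R, head at 1, tape 0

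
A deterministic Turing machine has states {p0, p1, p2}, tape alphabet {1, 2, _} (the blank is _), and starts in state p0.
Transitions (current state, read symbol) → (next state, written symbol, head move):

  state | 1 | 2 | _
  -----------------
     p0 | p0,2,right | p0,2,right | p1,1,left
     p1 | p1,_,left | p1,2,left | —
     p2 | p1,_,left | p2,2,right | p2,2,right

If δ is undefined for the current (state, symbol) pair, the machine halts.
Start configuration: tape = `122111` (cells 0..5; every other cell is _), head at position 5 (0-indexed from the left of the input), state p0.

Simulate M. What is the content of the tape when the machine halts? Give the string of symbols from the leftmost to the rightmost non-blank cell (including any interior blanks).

state=p0 head=5 tape=_12211[1]_   (p0,1)→(p0,2,right)
state=p0 head=6 tape=_122112[_]   (p0,_)→(p1,1,left)
state=p1 head=5 tape=_12211[2]1   (p1,2)→(p1,2,left)
state=p1 head=4 tape=_1221[1]21   (p1,1)→(p1,_,left)
state=p1 head=3 tape=_122[1]_21   (p1,1)→(p1,_,left)
state=p1 head=2 tape=_12[2]__21   (p1,2)→(p1,2,left)
state=p1 head=1 tape=_1[2]2__21   (p1,2)→(p1,2,left)
state=p1 head=0 tape=_[1]22__21   (p1,1)→(p1,_,left)
state=p1 head=-1 tape=[_]_22__21
The non-blank tape span at halt is 22__21.

22__21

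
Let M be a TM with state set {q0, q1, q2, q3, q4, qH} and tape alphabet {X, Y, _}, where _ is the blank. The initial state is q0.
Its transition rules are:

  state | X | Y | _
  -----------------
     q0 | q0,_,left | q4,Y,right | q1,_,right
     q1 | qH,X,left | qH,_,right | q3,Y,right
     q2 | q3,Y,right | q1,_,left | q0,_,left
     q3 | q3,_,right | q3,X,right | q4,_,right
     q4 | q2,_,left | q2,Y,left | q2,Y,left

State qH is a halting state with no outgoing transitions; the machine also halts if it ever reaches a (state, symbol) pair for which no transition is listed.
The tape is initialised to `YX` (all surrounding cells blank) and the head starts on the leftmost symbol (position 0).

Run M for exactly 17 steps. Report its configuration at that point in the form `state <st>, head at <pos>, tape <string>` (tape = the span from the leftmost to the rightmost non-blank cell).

state=q0 head=0 tape=___[Y]X   (q0,Y)→(q4,Y,right)
state=q4 head=1 tape=___Y[X]   (q4,X)→(q2,_,left)
state=q2 head=0 tape=___[Y]_   (q2,Y)→(q1,_,left)
state=q1 head=-1 tape=__[_]__   (q1,_)→(q3,Y,right)
state=q3 head=0 tape=__Y[_]_   (q3,_)→(q4,_,right)
state=q4 head=1 tape=__Y_[_]   (q4,_)→(q2,Y,left)
state=q2 head=0 tape=__Y[_]Y   (q2,_)→(q0,_,left)
state=q0 head=-1 tape=__[Y]_Y   (q0,Y)→(q4,Y,right)
state=q4 head=0 tape=__Y[_]Y   (q4,_)→(q2,Y,left)
state=q2 head=-1 tape=__[Y]YY   (q2,Y)→(q1,_,left)
state=q1 head=-2 tape=_[_]_YY   (q1,_)→(q3,Y,right)
state=q3 head=-1 tape=_Y[_]YY   (q3,_)→(q4,_,right)
state=q4 head=0 tape=_Y_[Y]Y   (q4,Y)→(q2,Y,left)
state=q2 head=-1 tape=_Y[_]YY   (q2,_)→(q0,_,left)
state=q0 head=-2 tape=_[Y]_YY   (q0,Y)→(q4,Y,right)
state=q4 head=-1 tape=_Y[_]YY   (q4,_)→(q2,Y,left)
state=q2 head=-2 tape=_[Y]YYY   (q2,Y)→(q1,_,left)
state=q1 head=-3 tape=[_]_YYY
After 17 steps: state q1, head at -3, tape YYY.

state q1, head at -3, tape YYY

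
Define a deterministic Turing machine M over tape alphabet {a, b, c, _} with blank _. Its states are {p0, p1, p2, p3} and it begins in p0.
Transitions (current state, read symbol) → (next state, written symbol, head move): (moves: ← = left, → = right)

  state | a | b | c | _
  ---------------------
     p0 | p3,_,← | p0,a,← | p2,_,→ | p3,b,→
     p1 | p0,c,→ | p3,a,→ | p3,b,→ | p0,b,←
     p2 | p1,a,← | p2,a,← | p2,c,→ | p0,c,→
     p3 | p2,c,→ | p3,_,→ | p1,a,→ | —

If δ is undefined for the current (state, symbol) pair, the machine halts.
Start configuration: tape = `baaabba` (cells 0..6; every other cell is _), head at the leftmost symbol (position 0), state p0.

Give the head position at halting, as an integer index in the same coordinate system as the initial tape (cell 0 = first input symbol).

9

state=p0 head=0 tape=_[b]aaabba___   (p0,b)→(p0,a,←)
state=p0 head=-1 tape=[_]aaaabba___   (p0,_)→(p3,b,→)
state=p3 head=0 tape=b[a]aaabba___   (p3,a)→(p2,c,→)
state=p2 head=1 tape=bc[a]aabba___   (p2,a)→(p1,a,←)
state=p1 head=0 tape=b[c]aaabba___   (p1,c)→(p3,b,→)
state=p3 head=1 tape=bb[a]aabba___   (p3,a)→(p2,c,→)
state=p2 head=2 tape=bbc[a]abba___   (p2,a)→(p1,a,←)
state=p1 head=1 tape=bb[c]aabba___   (p1,c)→(p3,b,→)
state=p3 head=2 tape=bbb[a]abba___   (p3,a)→(p2,c,→)
state=p2 head=3 tape=bbbc[a]bba___   (p2,a)→(p1,a,←)
state=p1 head=2 tape=bbb[c]abba___   (p1,c)→(p3,b,→)
state=p3 head=3 tape=bbbb[a]bba___   (p3,a)→(p2,c,→)
state=p2 head=4 tape=bbbbc[b]ba___   (p2,b)→(p2,a,←)
state=p2 head=3 tape=bbbb[c]aba___   (p2,c)→(p2,c,→)
state=p2 head=4 tape=bbbbc[a]ba___   (p2,a)→(p1,a,←)
state=p1 head=3 tape=bbbb[c]aba___   (p1,c)→(p3,b,→)
state=p3 head=4 tape=bbbbb[a]ba___   (p3,a)→(p2,c,→)
state=p2 head=5 tape=bbbbbc[b]a___   (p2,b)→(p2,a,←)
state=p2 head=4 tape=bbbbb[c]aa___   (p2,c)→(p2,c,→)
state=p2 head=5 tape=bbbbbc[a]a___   (p2,a)→(p1,a,←)
state=p1 head=4 tape=bbbbb[c]aa___   (p1,c)→(p3,b,→)
state=p3 head=5 tape=bbbbbb[a]a___   (p3,a)→(p2,c,→)
state=p2 head=6 tape=bbbbbbc[a]___   (p2,a)→(p1,a,←)
state=p1 head=5 tape=bbbbbb[c]a___   (p1,c)→(p3,b,→)
state=p3 head=6 tape=bbbbbbb[a]___   (p3,a)→(p2,c,→)
state=p2 head=7 tape=bbbbbbbc[_]__   (p2,_)→(p0,c,→)
state=p0 head=8 tape=bbbbbbbcc[_]_   (p0,_)→(p3,b,→)
state=p3 head=9 tape=bbbbbbbccb[_]
At halt the head is at cell 9.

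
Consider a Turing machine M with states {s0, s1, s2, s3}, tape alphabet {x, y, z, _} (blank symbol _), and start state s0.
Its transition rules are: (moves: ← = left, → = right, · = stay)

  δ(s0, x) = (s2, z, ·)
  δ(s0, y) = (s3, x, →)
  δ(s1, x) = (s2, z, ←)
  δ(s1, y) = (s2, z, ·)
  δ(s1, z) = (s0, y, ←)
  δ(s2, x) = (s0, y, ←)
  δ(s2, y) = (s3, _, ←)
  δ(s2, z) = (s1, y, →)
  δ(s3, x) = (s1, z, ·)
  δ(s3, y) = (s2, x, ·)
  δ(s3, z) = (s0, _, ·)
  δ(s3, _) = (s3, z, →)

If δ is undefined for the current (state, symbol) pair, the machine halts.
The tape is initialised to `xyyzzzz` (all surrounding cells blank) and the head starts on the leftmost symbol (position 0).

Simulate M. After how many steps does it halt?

38

state=s0 head=0 tape=[x]yyzzzz_   (s0,x)→(s2,z,·)
state=s2 head=0 tape=[z]yyzzzz_   (s2,z)→(s1,y,→)
state=s1 head=1 tape=y[y]yzzzz_   (s1,y)→(s2,z,·)
state=s2 head=1 tape=y[z]yzzzz_   (s2,z)→(s1,y,→)
state=s1 head=2 tape=yy[y]zzzz_   (s1,y)→(s2,z,·)
state=s2 head=2 tape=yy[z]zzzz_   (s2,z)→(s1,y,→)
state=s1 head=3 tape=yyy[z]zzz_   (s1,z)→(s0,y,←)
state=s0 head=2 tape=yy[y]yzzz_   (s0,y)→(s3,x,→)
state=s3 head=3 tape=yyx[y]zzz_   (s3,y)→(s2,x,·)
state=s2 head=3 tape=yyx[x]zzz_   (s2,x)→(s0,y,←)
state=s0 head=2 tape=yy[x]yzzz_   (s0,x)→(s2,z,·)
state=s2 head=2 tape=yy[z]yzzz_   (s2,z)→(s1,y,→)
state=s1 head=3 tape=yyy[y]zzz_   (s1,y)→(s2,z,·)
state=s2 head=3 tape=yyy[z]zzz_   (s2,z)→(s1,y,→)
state=s1 head=4 tape=yyyy[z]zz_   (s1,z)→(s0,y,←)
state=s0 head=3 tape=yyy[y]yzz_   (s0,y)→(s3,x,→)
state=s3 head=4 tape=yyyx[y]zz_   (s3,y)→(s2,x,·)
state=s2 head=4 tape=yyyx[x]zz_   (s2,x)→(s0,y,←)
state=s0 head=3 tape=yyy[x]yzz_   (s0,x)→(s2,z,·)
state=s2 head=3 tape=yyy[z]yzz_   (s2,z)→(s1,y,→)
state=s1 head=4 tape=yyyy[y]zz_   (s1,y)→(s2,z,·)
state=s2 head=4 tape=yyyy[z]zz_   (s2,z)→(s1,y,→)
state=s1 head=5 tape=yyyyy[z]z_   (s1,z)→(s0,y,←)
state=s0 head=4 tape=yyyy[y]yz_   (s0,y)→(s3,x,→)
state=s3 head=5 tape=yyyyx[y]z_   (s3,y)→(s2,x,·)
state=s2 head=5 tape=yyyyx[x]z_   (s2,x)→(s0,y,←)
state=s0 head=4 tape=yyyy[x]yz_   (s0,x)→(s2,z,·)
state=s2 head=4 tape=yyyy[z]yz_   (s2,z)→(s1,y,→)
state=s1 head=5 tape=yyyyy[y]z_   (s1,y)→(s2,z,·)
state=s2 head=5 tape=yyyyy[z]z_   (s2,z)→(s1,y,→)
state=s1 head=6 tape=yyyyyy[z]_   (s1,z)→(s0,y,←)
state=s0 head=5 tape=yyyyy[y]y_   (s0,y)→(s3,x,→)
state=s3 head=6 tape=yyyyyx[y]_   (s3,y)→(s2,x,·)
state=s2 head=6 tape=yyyyyx[x]_   (s2,x)→(s0,y,←)
state=s0 head=5 tape=yyyyy[x]y_   (s0,x)→(s2,z,·)
state=s2 head=5 tape=yyyyy[z]y_   (s2,z)→(s1,y,→)
state=s1 head=6 tape=yyyyyy[y]_   (s1,y)→(s2,z,·)
state=s2 head=6 tape=yyyyyy[z]_   (s2,z)→(s1,y,→)
state=s1 head=7 tape=yyyyyyy[_]
M halts after 38 transitions.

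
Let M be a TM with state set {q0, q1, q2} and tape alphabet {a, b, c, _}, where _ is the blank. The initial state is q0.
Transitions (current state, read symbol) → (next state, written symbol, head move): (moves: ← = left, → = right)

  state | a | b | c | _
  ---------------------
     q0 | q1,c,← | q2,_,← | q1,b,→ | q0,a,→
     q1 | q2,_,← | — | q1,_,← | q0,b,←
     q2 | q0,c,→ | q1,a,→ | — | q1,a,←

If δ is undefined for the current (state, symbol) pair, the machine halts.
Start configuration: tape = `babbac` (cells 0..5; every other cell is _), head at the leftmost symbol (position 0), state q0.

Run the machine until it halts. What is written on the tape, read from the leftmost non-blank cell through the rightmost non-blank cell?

state=q0 head=0 tape=___[b]abbac   (q0,b)→(q2,_,←)
state=q2 head=-1 tape=__[_]_abbac   (q2,_)→(q1,a,←)
state=q1 head=-2 tape=_[_]a_abbac   (q1,_)→(q0,b,←)
state=q0 head=-3 tape=[_]ba_abbac   (q0,_)→(q0,a,→)
state=q0 head=-2 tape=a[b]a_abbac   (q0,b)→(q2,_,←)
state=q2 head=-3 tape=[a]_a_abbac   (q2,a)→(q0,c,→)
state=q0 head=-2 tape=c[_]a_abbac   (q0,_)→(q0,a,→)
state=q0 head=-1 tape=ca[a]_abbac   (q0,a)→(q1,c,←)
state=q1 head=-2 tape=c[a]c_abbac   (q1,a)→(q2,_,←)
state=q2 head=-3 tape=[c]_c_abbac
The non-blank tape span at halt is c_c_abbac.

c_c_abbac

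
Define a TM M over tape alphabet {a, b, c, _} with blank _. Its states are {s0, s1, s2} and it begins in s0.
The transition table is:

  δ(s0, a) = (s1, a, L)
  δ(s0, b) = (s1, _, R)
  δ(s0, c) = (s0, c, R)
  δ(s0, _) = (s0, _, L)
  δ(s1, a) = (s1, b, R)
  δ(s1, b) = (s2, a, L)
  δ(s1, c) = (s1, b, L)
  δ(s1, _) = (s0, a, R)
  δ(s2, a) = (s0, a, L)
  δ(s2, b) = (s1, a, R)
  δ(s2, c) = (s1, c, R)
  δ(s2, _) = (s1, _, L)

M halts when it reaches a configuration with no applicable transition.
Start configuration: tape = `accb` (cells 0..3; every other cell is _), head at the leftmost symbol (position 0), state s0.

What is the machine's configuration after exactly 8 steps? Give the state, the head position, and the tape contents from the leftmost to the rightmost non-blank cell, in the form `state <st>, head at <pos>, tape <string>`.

state s1, head at 0, tape aabcb

state=s0 head=0 tape=_[a]ccb   (s0,a)→(s1,a,L)
state=s1 head=-1 tape=[_]accb   (s1,_)→(s0,a,R)
state=s0 head=0 tape=a[a]ccb   (s0,a)→(s1,a,L)
state=s1 head=-1 tape=[a]accb   (s1,a)→(s1,b,R)
state=s1 head=0 tape=b[a]ccb   (s1,a)→(s1,b,R)
state=s1 head=1 tape=bb[c]cb   (s1,c)→(s1,b,L)
state=s1 head=0 tape=b[b]bcb   (s1,b)→(s2,a,L)
state=s2 head=-1 tape=[b]abcb   (s2,b)→(s1,a,R)
state=s1 head=0 tape=a[a]bcb
After 8 steps: state s1, head at 0, tape aabcb.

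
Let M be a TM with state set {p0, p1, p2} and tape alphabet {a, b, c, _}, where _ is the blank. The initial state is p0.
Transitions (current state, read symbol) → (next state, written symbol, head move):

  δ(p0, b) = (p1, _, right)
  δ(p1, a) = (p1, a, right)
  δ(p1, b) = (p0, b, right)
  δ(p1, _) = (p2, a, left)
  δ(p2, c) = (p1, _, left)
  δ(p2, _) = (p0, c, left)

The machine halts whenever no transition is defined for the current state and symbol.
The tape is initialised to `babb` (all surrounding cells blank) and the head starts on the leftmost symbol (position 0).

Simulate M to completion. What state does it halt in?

state=p0 head=0 tape=[b]abb_   (p0,b)→(p1,_,right)
state=p1 head=1 tape=_[a]bb_   (p1,a)→(p1,a,right)
state=p1 head=2 tape=_a[b]b_   (p1,b)→(p0,b,right)
state=p0 head=3 tape=_ab[b]_   (p0,b)→(p1,_,right)
state=p1 head=4 tape=_ab_[_]   (p1,_)→(p2,a,left)
state=p2 head=3 tape=_ab[_]a   (p2,_)→(p0,c,left)
state=p0 head=2 tape=_a[b]ca   (p0,b)→(p1,_,right)
state=p1 head=3 tape=_a_[c]a
No transition is defined for (p1, c); M halts in state p1.

p1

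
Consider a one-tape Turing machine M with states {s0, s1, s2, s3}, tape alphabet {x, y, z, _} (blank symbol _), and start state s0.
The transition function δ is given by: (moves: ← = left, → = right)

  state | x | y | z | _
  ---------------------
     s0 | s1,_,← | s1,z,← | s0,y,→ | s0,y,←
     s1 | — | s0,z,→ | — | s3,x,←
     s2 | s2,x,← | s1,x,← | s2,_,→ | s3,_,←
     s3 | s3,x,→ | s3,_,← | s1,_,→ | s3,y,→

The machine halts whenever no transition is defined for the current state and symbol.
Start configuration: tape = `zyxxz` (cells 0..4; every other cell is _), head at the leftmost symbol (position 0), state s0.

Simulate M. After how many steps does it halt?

28

s0 | [z]yxxz__   read z → write y, move →, go to s0
s0 | y[y]xxz__   read y → write z, move ←, go to s1
s1 | [y]zxxz__   read y → write z, move →, go to s0
s0 | z[z]xxz__   read z → write y, move →, go to s0
s0 | zy[x]xz__   read x → write _, move ←, go to s1
s1 | z[y]_xz__   read y → write z, move →, go to s0
s0 | zz[_]xz__   read _ → write y, move ←, go to s0
s0 | z[z]yxz__   read z → write y, move →, go to s0
s0 | zy[y]xz__   read y → write z, move ←, go to s1
s1 | z[y]zxz__   read y → write z, move →, go to s0
s0 | zz[z]xz__   read z → write y, move →, go to s0
s0 | zzy[x]z__   read x → write _, move ←, go to s1
s1 | zz[y]_z__   read y → write z, move →, go to s0
s0 | zzz[_]z__   read _ → write y, move ←, go to s0
s0 | zz[z]yz__   read z → write y, move →, go to s0
s0 | zzy[y]z__   read y → write z, move ←, go to s1
s1 | zz[y]zz__   read y → write z, move →, go to s0
s0 | zzz[z]z__   read z → write y, move →, go to s0
s0 | zzzy[z]__   read z → write y, move →, go to s0
s0 | zzzyy[_]_   read _ → write y, move ←, go to s0
s0 | zzzy[y]y_   read y → write z, move ←, go to s1
s1 | zzz[y]zy_   read y → write z, move →, go to s0
s0 | zzzz[z]y_   read z → write y, move →, go to s0
s0 | zzzzy[y]_   read y → write z, move ←, go to s1
s1 | zzzz[y]z_   read y → write z, move →, go to s0
s0 | zzzzz[z]_   read z → write y, move →, go to s0
s0 | zzzzzy[_]   read _ → write y, move ←, go to s0
s0 | zzzzz[y]y   read y → write z, move ←, go to s1
s1 | zzzz[z]zy
M halts after 28 transitions.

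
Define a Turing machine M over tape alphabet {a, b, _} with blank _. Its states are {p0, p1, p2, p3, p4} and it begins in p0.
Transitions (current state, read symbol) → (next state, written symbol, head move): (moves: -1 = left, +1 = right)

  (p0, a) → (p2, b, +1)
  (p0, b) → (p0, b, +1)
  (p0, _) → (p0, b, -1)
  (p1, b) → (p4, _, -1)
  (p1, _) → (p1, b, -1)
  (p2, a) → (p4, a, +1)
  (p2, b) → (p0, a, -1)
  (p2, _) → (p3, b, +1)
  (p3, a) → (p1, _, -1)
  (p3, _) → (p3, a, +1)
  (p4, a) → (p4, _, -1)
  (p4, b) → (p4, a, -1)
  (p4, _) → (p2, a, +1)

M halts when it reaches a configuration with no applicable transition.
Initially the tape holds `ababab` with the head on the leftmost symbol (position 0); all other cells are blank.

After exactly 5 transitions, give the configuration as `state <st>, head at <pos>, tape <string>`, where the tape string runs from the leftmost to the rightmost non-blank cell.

p0 | [a]babab   read a → write b, move +1, go to p2
p2 | b[b]abab   read b → write a, move -1, go to p0
p0 | [b]aabab   read b → write b, move +1, go to p0
p0 | b[a]abab   read a → write b, move +1, go to p2
p2 | bb[a]bab   read a → write a, move +1, go to p4
p4 | bba[b]ab
After 5 steps: state p4, head at 3, tape bbabab.

state p4, head at 3, tape bbabab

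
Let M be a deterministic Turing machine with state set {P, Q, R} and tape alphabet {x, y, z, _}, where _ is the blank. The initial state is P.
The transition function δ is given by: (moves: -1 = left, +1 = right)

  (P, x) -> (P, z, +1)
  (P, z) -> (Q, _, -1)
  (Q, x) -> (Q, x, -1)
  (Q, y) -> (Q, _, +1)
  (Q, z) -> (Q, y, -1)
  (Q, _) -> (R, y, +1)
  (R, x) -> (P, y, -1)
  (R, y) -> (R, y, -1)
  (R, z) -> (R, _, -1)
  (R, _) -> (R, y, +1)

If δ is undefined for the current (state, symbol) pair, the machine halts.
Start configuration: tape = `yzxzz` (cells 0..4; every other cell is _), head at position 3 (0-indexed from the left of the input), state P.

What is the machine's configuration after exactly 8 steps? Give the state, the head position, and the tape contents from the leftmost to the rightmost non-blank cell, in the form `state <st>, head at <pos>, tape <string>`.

P | yzx[z]z   read z → write _, move -1, go to Q
Q | yz[x]_z   read x → write x, move -1, go to Q
Q | y[z]x_z   read z → write y, move -1, go to Q
Q | [y]yx_z   read y → write _, move +1, go to Q
Q | _[y]x_z   read y → write _, move +1, go to Q
Q | __[x]_z   read x → write x, move -1, go to Q
Q | _[_]x_z   read _ → write y, move +1, go to R
R | _y[x]_z   read x → write y, move -1, go to P
P | _[y]y_z
After 8 steps: state P, head at 1, tape yy_z.

state P, head at 1, tape yy_z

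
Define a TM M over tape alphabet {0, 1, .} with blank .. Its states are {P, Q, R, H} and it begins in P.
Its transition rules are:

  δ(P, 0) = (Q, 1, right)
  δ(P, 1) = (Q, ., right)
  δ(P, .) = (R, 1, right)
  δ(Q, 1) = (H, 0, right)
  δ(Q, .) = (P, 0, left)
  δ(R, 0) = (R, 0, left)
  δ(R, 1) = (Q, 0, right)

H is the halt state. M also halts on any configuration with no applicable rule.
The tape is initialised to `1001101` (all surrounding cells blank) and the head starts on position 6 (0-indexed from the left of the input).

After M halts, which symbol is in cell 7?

0

state=P head=6 tape=100110[1].   (P,1)→(Q,.,right)
state=Q head=7 tape=100110.[.]   (Q,.)→(P,0,left)
state=P head=6 tape=100110[.]0   (P,.)→(R,1,right)
state=R head=7 tape=1001101[0]   (R,0)→(R,0,left)
state=R head=6 tape=100110[1]0   (R,1)→(Q,0,right)
state=Q head=7 tape=1001100[0]
Cell 7 holds 0 when M halts.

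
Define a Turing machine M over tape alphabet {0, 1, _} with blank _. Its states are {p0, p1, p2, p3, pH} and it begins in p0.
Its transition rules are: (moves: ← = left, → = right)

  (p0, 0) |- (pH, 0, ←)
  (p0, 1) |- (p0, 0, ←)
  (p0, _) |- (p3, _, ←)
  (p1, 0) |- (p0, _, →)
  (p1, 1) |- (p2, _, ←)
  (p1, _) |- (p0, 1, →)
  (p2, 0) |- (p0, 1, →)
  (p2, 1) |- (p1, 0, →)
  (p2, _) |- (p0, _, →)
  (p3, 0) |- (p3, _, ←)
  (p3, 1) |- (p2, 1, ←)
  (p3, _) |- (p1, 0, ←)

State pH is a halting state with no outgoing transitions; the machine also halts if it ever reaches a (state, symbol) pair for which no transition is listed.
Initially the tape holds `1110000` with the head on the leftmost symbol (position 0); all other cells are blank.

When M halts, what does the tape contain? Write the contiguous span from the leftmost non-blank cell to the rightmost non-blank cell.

state=p0 head=0 tape=___[1]110000   (p0,1)→(p0,0,←)
state=p0 head=-1 tape=__[_]0110000   (p0,_)→(p3,_,←)
state=p3 head=-2 tape=_[_]_0110000   (p3,_)→(p1,0,←)
state=p1 head=-3 tape=[_]0_0110000   (p1,_)→(p0,1,→)
state=p0 head=-2 tape=1[0]_0110000   (p0,0)→(pH,0,←)
state=pH head=-3 tape=[1]0_0110000
The non-blank tape span at halt is 10_0110000.

10_0110000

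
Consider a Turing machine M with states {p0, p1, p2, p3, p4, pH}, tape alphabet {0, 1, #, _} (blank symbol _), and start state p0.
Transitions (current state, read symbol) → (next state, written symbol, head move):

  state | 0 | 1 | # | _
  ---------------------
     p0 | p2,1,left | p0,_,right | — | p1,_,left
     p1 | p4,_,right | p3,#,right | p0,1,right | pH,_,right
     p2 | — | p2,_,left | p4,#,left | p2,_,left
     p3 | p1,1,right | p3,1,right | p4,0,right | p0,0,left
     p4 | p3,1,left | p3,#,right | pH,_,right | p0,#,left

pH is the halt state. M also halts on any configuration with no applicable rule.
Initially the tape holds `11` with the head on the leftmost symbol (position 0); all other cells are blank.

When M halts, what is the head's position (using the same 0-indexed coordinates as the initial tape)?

2

p0 | [1]1_   read 1 → write _, move right, go to p0
p0 | _[1]_   read 1 → write _, move right, go to p0
p0 | __[_]   read _ → write _, move left, go to p1
p1 | _[_]_   read _ → write _, move right, go to pH
pH | __[_]
At halt the head is at cell 2.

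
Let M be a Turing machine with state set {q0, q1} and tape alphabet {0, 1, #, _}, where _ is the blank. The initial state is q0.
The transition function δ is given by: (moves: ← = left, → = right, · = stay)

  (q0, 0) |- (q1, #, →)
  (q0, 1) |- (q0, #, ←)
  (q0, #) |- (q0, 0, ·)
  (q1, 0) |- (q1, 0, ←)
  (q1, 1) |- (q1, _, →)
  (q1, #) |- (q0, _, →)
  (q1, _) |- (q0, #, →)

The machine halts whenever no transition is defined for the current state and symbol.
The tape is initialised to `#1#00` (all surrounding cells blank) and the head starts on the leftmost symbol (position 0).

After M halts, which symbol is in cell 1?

state=q0 head=0 tape=[#]1#00__   (q0,#)→(q0,0,·)
state=q0 head=0 tape=[0]1#00__   (q0,0)→(q1,#,→)
state=q1 head=1 tape=#[1]#00__   (q1,1)→(q1,_,→)
state=q1 head=2 tape=#_[#]00__   (q1,#)→(q0,_,→)
state=q0 head=3 tape=#__[0]0__   (q0,0)→(q1,#,→)
state=q1 head=4 tape=#__#[0]__   (q1,0)→(q1,0,←)
state=q1 head=3 tape=#__[#]0__   (q1,#)→(q0,_,→)
state=q0 head=4 tape=#___[0]__   (q0,0)→(q1,#,→)
state=q1 head=5 tape=#___#[_]_   (q1,_)→(q0,#,→)
state=q0 head=6 tape=#___##[_]
Cell 1 holds _ when M halts.

_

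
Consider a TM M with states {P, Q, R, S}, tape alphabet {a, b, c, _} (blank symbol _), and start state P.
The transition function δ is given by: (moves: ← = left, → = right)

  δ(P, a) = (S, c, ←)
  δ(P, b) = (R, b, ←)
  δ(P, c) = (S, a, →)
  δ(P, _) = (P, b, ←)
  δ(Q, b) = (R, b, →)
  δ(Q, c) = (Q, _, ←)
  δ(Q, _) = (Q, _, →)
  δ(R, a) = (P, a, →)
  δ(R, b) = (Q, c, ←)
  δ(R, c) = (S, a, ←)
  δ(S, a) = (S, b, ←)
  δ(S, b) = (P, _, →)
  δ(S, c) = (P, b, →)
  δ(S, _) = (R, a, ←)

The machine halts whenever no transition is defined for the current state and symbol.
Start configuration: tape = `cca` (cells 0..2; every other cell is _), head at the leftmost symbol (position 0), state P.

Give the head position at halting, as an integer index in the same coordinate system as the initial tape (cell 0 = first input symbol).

-2

state=P head=0 tape=__[c]ca_   (P,c)→(S,a,→)
state=S head=1 tape=__a[c]a_   (S,c)→(P,b,→)
state=P head=2 tape=__ab[a]_   (P,a)→(S,c,←)
state=S head=1 tape=__a[b]c_   (S,b)→(P,_,→)
state=P head=2 tape=__a_[c]_   (P,c)→(S,a,→)
state=S head=3 tape=__a_a[_]   (S,_)→(R,a,←)
state=R head=2 tape=__a_[a]a   (R,a)→(P,a,→)
state=P head=3 tape=__a_a[a]   (P,a)→(S,c,←)
state=S head=2 tape=__a_[a]c   (S,a)→(S,b,←)
state=S head=1 tape=__a[_]bc   (S,_)→(R,a,←)
state=R head=0 tape=__[a]abc   (R,a)→(P,a,→)
state=P head=1 tape=__a[a]bc   (P,a)→(S,c,←)
state=S head=0 tape=__[a]cbc   (S,a)→(S,b,←)
state=S head=-1 tape=_[_]bcbc   (S,_)→(R,a,←)
state=R head=-2 tape=[_]abcbc
At halt the head is at cell -2.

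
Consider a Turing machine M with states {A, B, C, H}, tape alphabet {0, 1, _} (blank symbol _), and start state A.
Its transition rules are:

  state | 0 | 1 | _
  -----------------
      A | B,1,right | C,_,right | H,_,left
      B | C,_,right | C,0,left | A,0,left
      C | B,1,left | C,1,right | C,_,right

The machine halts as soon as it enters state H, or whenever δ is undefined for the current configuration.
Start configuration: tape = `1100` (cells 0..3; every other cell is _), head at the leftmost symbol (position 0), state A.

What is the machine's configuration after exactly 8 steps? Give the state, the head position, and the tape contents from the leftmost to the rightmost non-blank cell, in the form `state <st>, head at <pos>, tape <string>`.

state H, head at -2, tape 0110

A | __[1]100   read 1 → write _, move right, go to C
C | ___[1]00   read 1 → write 1, move right, go to C
C | ___1[0]0   read 0 → write 1, move left, go to B
B | ___[1]10   read 1 → write 0, move left, go to C
C | __[_]010   read _ → write _, move right, go to C
C | ___[0]10   read 0 → write 1, move left, go to B
B | __[_]110   read _ → write 0, move left, go to A
A | _[_]0110   read _ → write _, move left, go to H
H | [_]_0110
After 8 steps: state H, head at -2, tape 0110.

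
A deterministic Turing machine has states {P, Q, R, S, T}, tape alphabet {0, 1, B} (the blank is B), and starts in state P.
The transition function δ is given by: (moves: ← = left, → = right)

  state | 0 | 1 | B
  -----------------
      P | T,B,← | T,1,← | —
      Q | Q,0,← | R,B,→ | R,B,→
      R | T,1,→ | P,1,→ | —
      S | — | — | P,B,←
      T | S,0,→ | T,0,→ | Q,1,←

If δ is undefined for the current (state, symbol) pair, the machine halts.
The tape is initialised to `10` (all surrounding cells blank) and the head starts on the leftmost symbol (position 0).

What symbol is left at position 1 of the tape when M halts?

B

state=P head=0 tape=BBB[1]0B   (P,1)→(T,1,←)
state=T head=-1 tape=BB[B]10B   (T,B)→(Q,1,←)
state=Q head=-2 tape=B[B]110B   (Q,B)→(R,B,→)
state=R head=-1 tape=BB[1]10B   (R,1)→(P,1,→)
state=P head=0 tape=BB1[1]0B   (P,1)→(T,1,←)
state=T head=-1 tape=BB[1]10B   (T,1)→(T,0,→)
state=T head=0 tape=BB0[1]0B   (T,1)→(T,0,→)
state=T head=1 tape=BB00[0]B   (T,0)→(S,0,→)
state=S head=2 tape=BB000[B]   (S,B)→(P,B,←)
state=P head=1 tape=BB00[0]B   (P,0)→(T,B,←)
state=T head=0 tape=BB0[0]BB   (T,0)→(S,0,→)
state=S head=1 tape=BB00[B]B   (S,B)→(P,B,←)
state=P head=0 tape=BB0[0]BB   (P,0)→(T,B,←)
state=T head=-1 tape=BB[0]BBB   (T,0)→(S,0,→)
state=S head=0 tape=BB0[B]BB   (S,B)→(P,B,←)
state=P head=-1 tape=BB[0]BBB   (P,0)→(T,B,←)
state=T head=-2 tape=B[B]BBBB   (T,B)→(Q,1,←)
state=Q head=-3 tape=[B]1BBBB   (Q,B)→(R,B,→)
state=R head=-2 tape=B[1]BBBB   (R,1)→(P,1,→)
state=P head=-1 tape=B1[B]BBB
Cell 1 holds B when M halts.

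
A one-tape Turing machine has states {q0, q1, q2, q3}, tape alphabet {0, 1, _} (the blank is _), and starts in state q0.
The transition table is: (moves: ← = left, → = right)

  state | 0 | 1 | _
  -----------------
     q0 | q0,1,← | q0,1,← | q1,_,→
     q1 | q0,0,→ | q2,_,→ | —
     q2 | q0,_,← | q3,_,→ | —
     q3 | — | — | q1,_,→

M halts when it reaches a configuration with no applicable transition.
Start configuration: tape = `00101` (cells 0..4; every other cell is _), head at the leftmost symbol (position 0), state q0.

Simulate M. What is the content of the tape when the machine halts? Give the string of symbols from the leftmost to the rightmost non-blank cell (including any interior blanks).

101

state=q0 head=0 tape=_[0]0101   (q0,0)→(q0,1,←)
state=q0 head=-1 tape=[_]10101   (q0,_)→(q1,_,→)
state=q1 head=0 tape=_[1]0101   (q1,1)→(q2,_,→)
state=q2 head=1 tape=__[0]101   (q2,0)→(q0,_,←)
state=q0 head=0 tape=_[_]_101   (q0,_)→(q1,_,→)
state=q1 head=1 tape=__[_]101
The non-blank tape span at halt is 101.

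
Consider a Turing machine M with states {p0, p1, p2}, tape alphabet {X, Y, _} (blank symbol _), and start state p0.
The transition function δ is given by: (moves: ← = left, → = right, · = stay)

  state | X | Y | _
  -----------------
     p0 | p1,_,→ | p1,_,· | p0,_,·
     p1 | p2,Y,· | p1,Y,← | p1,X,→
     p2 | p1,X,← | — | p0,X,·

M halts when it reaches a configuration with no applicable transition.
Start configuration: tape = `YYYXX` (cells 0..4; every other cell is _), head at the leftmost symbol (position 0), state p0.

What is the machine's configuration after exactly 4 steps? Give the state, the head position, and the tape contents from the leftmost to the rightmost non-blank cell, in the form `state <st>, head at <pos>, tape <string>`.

p0 | [Y]YYXX   read Y → write _, move ·, go to p1
p1 | [_]YYXX   read _ → write X, move →, go to p1
p1 | X[Y]YXX   read Y → write Y, move ←, go to p1
p1 | [X]YYXX   read X → write Y, move ·, go to p2
p2 | [Y]YYXX
After 4 steps: state p2, head at 0, tape YYYXX.

state p2, head at 0, tape YYYXX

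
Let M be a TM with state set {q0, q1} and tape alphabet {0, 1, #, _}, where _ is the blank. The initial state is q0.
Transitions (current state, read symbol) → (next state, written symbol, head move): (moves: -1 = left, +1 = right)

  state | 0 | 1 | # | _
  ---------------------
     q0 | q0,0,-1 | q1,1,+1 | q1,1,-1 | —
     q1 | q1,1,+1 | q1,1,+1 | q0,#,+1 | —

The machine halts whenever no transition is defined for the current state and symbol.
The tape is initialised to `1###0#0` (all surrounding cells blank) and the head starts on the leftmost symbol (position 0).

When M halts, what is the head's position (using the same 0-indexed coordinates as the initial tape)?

7

state=q0 head=0 tape=[1]###0#0_   (q0,1)→(q1,1,+1)
state=q1 head=1 tape=1[#]##0#0_   (q1,#)→(q0,#,+1)
state=q0 head=2 tape=1#[#]#0#0_   (q0,#)→(q1,1,-1)
state=q1 head=1 tape=1[#]1#0#0_   (q1,#)→(q0,#,+1)
state=q0 head=2 tape=1#[1]#0#0_   (q0,1)→(q1,1,+1)
state=q1 head=3 tape=1#1[#]0#0_   (q1,#)→(q0,#,+1)
state=q0 head=4 tape=1#1#[0]#0_   (q0,0)→(q0,0,-1)
state=q0 head=3 tape=1#1[#]0#0_   (q0,#)→(q1,1,-1)
state=q1 head=2 tape=1#[1]10#0_   (q1,1)→(q1,1,+1)
state=q1 head=3 tape=1#1[1]0#0_   (q1,1)→(q1,1,+1)
state=q1 head=4 tape=1#11[0]#0_   (q1,0)→(q1,1,+1)
state=q1 head=5 tape=1#111[#]0_   (q1,#)→(q0,#,+1)
state=q0 head=6 tape=1#111#[0]_   (q0,0)→(q0,0,-1)
state=q0 head=5 tape=1#111[#]0_   (q0,#)→(q1,1,-1)
state=q1 head=4 tape=1#11[1]10_   (q1,1)→(q1,1,+1)
state=q1 head=5 tape=1#111[1]0_   (q1,1)→(q1,1,+1)
state=q1 head=6 tape=1#1111[0]_   (q1,0)→(q1,1,+1)
state=q1 head=7 tape=1#11111[_]
At halt the head is at cell 7.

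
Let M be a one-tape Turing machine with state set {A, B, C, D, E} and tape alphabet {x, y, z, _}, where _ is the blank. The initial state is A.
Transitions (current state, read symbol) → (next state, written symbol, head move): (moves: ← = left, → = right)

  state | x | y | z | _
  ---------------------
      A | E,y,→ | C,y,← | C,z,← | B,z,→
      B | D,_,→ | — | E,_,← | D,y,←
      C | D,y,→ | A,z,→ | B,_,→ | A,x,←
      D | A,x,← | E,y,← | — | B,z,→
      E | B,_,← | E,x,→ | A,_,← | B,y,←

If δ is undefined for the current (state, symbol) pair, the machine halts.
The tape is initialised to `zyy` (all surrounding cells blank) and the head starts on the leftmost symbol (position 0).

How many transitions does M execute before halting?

4

A | __[z]yy   read z → write z, move ←, go to C
C | _[_]zyy   read _ → write x, move ←, go to A
A | [_]xzyy   read _ → write z, move →, go to B
B | z[x]zyy   read x → write _, move →, go to D
D | z_[z]yy
M halts after 4 transitions.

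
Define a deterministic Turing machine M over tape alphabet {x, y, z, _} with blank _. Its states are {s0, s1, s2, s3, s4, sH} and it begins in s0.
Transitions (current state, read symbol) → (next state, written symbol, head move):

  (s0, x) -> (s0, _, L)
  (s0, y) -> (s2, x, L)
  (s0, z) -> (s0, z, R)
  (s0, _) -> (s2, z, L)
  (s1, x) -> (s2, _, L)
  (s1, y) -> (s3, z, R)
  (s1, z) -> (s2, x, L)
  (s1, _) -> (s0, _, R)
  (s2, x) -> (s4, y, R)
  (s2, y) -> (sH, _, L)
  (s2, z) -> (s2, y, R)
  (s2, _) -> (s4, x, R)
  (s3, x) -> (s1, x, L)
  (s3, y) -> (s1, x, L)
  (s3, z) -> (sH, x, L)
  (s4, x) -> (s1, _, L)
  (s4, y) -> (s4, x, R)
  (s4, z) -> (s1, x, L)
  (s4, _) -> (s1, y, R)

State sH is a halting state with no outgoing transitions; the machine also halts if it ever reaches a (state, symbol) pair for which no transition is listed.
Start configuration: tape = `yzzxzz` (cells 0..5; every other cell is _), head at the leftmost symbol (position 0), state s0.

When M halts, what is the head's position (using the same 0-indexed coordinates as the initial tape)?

s0 | __[y]zzxzz____   read y → write x, move L, go to s2
s2 | _[_]xzzxzz____   read _ → write x, move R, go to s4
s4 | _x[x]zzxzz____   read x → write _, move L, go to s1
s1 | _[x]_zzxzz____   read x → write _, move L, go to s2
s2 | [_]__zzxzz____   read _ → write x, move R, go to s4
s4 | x[_]_zzxzz____   read _ → write y, move R, go to s1
s1 | xy[_]zzxzz____   read _ → write _, move R, go to s0
s0 | xy_[z]zxzz____   read z → write z, move R, go to s0
s0 | xy_z[z]xzz____   read z → write z, move R, go to s0
s0 | xy_zz[x]zz____   read x → write _, move L, go to s0
s0 | xy_z[z]_zz____   read z → write z, move R, go to s0
s0 | xy_zz[_]zz____   read _ → write z, move L, go to s2
s2 | xy_z[z]zzz____   read z → write y, move R, go to s2
s2 | xy_zy[z]zz____   read z → write y, move R, go to s2
s2 | xy_zyy[z]z____   read z → write y, move R, go to s2
s2 | xy_zyyy[z]____   read z → write y, move R, go to s2
s2 | xy_zyyyy[_]___   read _ → write x, move R, go to s4
s4 | xy_zyyyyx[_]__   read _ → write y, move R, go to s1
s1 | xy_zyyyyxy[_]_   read _ → write _, move R, go to s0
s0 | xy_zyyyyxy_[_]   read _ → write z, move L, go to s2
s2 | xy_zyyyyxy[_]z   read _ → write x, move R, go to s4
s4 | xy_zyyyyxyx[z]   read z → write x, move L, go to s1
s1 | xy_zyyyyxy[x]x   read x → write _, move L, go to s2
s2 | xy_zyyyyx[y]_x   read y → write _, move L, go to sH
sH | xy_zyyyy[x]__x
At halt the head is at cell 6.

6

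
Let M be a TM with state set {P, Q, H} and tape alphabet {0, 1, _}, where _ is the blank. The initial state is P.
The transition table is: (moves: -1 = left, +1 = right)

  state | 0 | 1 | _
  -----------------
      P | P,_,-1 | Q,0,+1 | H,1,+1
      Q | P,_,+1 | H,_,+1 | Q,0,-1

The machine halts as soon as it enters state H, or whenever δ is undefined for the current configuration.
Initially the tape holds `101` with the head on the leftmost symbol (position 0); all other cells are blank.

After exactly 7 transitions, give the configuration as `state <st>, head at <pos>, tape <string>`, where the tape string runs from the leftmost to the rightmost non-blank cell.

P | [1]01_   read 1 → write 0, move +1, go to Q
Q | 0[0]1_   read 0 → write _, move +1, go to P
P | 0_[1]_   read 1 → write 0, move +1, go to Q
Q | 0_0[_]   read _ → write 0, move -1, go to Q
Q | 0_[0]0   read 0 → write _, move +1, go to P
P | 0__[0]   read 0 → write _, move -1, go to P
P | 0_[_]_   read _ → write 1, move +1, go to H
H | 0_1[_]
After 7 steps: state H, head at 3, tape 0_1.

state H, head at 3, tape 0_1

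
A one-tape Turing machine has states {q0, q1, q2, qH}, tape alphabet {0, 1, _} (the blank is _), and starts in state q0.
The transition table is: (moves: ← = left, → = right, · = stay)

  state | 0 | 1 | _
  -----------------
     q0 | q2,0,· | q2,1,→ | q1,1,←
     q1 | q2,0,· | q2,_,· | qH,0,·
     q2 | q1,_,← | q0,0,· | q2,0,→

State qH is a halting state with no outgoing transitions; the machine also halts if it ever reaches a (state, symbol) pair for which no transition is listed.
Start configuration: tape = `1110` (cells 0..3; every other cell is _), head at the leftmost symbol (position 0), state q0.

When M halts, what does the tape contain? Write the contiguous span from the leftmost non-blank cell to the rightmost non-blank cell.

state=q0 head=0 tape=_[1]110   (q0,1)→(q2,1,→)
state=q2 head=1 tape=_1[1]10   (q2,1)→(q0,0,·)
state=q0 head=1 tape=_1[0]10   (q0,0)→(q2,0,·)
state=q2 head=1 tape=_1[0]10   (q2,0)→(q1,_,←)
state=q1 head=0 tape=_[1]_10   (q1,1)→(q2,_,·)
state=q2 head=0 tape=_[_]_10   (q2,_)→(q2,0,→)
state=q2 head=1 tape=_0[_]10   (q2,_)→(q2,0,→)
state=q2 head=2 tape=_00[1]0   (q2,1)→(q0,0,·)
state=q0 head=2 tape=_00[0]0   (q0,0)→(q2,0,·)
state=q2 head=2 tape=_00[0]0   (q2,0)→(q1,_,←)
state=q1 head=1 tape=_0[0]_0   (q1,0)→(q2,0,·)
state=q2 head=1 tape=_0[0]_0   (q2,0)→(q1,_,←)
state=q1 head=0 tape=_[0]__0   (q1,0)→(q2,0,·)
state=q2 head=0 tape=_[0]__0   (q2,0)→(q1,_,←)
state=q1 head=-1 tape=[_]___0   (q1,_)→(qH,0,·)
state=qH head=-1 tape=[0]___0
The non-blank tape span at halt is 0___0.

0___0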